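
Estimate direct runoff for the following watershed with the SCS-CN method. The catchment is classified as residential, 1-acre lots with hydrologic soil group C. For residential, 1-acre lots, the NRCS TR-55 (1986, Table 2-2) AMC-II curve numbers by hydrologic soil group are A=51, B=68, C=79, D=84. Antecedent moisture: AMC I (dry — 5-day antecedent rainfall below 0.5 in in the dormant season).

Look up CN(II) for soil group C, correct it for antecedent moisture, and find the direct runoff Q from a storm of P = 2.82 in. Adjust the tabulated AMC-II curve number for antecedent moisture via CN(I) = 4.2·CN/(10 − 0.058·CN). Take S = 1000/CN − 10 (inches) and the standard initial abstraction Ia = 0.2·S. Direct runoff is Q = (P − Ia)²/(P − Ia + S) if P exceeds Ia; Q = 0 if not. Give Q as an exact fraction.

Q = 37687321/122999050 in ≈ 0.306 in

NRCS table: residential, 1-acre lots, soil group C → CN(II) = 79
Adjust CN=79 to AMC I: 4.2·79/(10 − 0.058·79) → (1659/5) ÷ (2709/500) = 7900/129 ≈ 61.240
Max retention: S = 1000/(7900/129) − 10 = 500/79 in (≈ 6.329 in)
Initial abstraction Ia = S/5 = (500/79)/5 = 100/79 ≈ 1.266 in
Since P=2.820 > Ia=1.266: effective rainfall P−Ia = 6139/3950 in
Runoff Q = (P−Ia)²/(P−Ia+S) = (1.554)²/(1.554+6.329) = 37687321/122999050 ≈ 0.306 in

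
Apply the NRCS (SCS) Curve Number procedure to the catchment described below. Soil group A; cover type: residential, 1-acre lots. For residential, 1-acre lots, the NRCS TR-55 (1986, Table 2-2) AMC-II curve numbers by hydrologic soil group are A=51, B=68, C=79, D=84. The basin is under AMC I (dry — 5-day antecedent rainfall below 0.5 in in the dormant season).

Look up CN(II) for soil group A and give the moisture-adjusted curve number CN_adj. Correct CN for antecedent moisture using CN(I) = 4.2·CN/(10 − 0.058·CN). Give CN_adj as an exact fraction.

NRCS table: residential, 1-acre lots, soil group A → CN(II) = 51
CN(I) from CN(II)=51: (4.2·51)/(10 − 0.058·51) = 15300/503 ≈ 30.417

CN_adj = 15300/503 ≈ 30.417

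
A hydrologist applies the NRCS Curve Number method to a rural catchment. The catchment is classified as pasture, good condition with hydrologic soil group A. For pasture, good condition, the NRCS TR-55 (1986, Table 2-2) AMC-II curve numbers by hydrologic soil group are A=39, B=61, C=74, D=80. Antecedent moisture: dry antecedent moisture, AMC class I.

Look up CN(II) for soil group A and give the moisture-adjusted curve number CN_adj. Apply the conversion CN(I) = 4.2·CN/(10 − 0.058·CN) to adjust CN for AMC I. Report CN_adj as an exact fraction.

CN_adj = 81900/3869 ≈ 21.168

NRCS table: pasture, good condition, soil group A → CN(II) = 39
Dry (AMC I): CN(I) = 4.2·39/(10 − 0.058·39) = (819/5)/(3869/500) = 81900/3869 ≈ 21.168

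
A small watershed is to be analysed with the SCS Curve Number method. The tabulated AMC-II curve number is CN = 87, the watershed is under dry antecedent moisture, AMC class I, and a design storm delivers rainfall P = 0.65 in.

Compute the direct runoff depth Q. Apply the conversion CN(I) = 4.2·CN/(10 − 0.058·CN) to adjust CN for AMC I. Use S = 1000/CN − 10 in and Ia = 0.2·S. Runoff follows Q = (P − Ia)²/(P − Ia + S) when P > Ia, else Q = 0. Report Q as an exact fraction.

Q = 0 in ≈ 0.000 in

CN(I) from CN(II)=87: (4.2·87)/(10 − 0.058·87) = 182700/2477 ≈ 73.759
S = 1000/(182700/2477) − 10 = 6500/1827 in ≈ 3.558 in
Ia = 0.2·(6500/1827) = 1300/1827 in ≈ 0.712 in
P = 0.650 ≤ Ia = 0.712 in: entire storm abstracted, Q = 0.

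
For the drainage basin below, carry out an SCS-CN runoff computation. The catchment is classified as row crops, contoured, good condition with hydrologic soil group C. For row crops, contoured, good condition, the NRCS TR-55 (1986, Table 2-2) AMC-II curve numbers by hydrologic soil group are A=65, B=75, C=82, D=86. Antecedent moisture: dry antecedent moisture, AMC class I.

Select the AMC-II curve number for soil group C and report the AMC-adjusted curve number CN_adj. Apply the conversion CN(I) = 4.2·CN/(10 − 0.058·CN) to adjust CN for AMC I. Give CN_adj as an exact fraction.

NRCS table: row crops, contoured, good condition, soil group C → CN(II) = 82
Dry (AMC I): CN(I) = 4.2·82/(10 − 0.058·82) = (1722/5)/(1311/250) = 28700/437 ≈ 65.675

CN_adj = 28700/437 ≈ 65.675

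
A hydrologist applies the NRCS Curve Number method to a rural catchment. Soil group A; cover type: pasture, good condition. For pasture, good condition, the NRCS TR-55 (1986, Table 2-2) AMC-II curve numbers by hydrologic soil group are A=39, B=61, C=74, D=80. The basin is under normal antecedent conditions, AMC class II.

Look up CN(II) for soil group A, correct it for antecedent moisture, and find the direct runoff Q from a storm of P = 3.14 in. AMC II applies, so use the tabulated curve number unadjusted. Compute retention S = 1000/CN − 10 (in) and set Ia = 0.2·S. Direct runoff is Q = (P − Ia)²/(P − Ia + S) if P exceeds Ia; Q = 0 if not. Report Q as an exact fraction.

NRCS table: pasture, good condition, soil group A → CN(II) = 39
AMC II — tabulated CN = 39 applies directly.
Max retention: S = 1000/39 − 10 = 610/39 in (≈ 15.641 in)
Initial abstraction Ia = S/5 = (610/39)/5 = 122/39 ≈ 3.128 in
Excess rainfall: 3.140 − 3.128 = 0.012 in; P > Ia so Q > 0
Runoff Q = (P−Ia)²/(P−Ia+S) = (0.012)²/(0.012+15.641) = 529/59519850 ≈ 0.000 in

Q = 529/59519850 in ≈ 0.000 in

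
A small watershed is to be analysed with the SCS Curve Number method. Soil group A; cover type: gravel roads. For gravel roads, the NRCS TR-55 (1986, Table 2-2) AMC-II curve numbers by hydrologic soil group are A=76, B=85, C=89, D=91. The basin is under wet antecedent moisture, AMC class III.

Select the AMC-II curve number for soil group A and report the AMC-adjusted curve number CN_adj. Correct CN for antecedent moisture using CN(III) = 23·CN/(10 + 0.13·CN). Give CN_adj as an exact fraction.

NRCS table: gravel roads, soil group A → CN(II) = 76
Wet (AMC III): CN(III) = 23·76/(10 + 0.13·76) = 1748/(497/25) = 43700/497 ≈ 87.928

CN_adj = 43700/497 ≈ 87.928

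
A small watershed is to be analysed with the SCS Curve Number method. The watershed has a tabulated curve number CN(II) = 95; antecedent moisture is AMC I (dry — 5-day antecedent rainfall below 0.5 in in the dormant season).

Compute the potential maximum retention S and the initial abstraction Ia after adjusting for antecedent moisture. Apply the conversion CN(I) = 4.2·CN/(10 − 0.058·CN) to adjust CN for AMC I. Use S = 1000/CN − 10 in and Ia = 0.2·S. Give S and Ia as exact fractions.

S = 500/399 in ≈ 1.253 in; Ia = 100/399 in ≈ 0.251 in

Dry (AMC I): CN(I) = 4.2·95/(10 − 0.058·95) = 399/(449/100) = 39900/449 ≈ 88.864
S = 1000/(39900/449) − 10 = 500/399 in ≈ 1.253 in
Initial abstraction Ia = S/5 = (500/399)/5 = 100/399 ≈ 0.251 in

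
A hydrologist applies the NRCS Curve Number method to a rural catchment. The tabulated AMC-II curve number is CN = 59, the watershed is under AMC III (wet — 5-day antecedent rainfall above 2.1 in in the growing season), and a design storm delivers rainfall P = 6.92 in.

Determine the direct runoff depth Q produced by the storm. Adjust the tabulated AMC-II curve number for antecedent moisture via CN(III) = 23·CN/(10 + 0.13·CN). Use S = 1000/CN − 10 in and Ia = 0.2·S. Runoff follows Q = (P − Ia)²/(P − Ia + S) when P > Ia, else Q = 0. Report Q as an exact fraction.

Q = 45907776121/10746116925 in ≈ 4.272 in

Wet (AMC III): CN(III) = 23·59/(10 + 0.13·59) = 1357/(1767/100) = 135700/1767 ≈ 76.797
Max retention: S = 1000/(135700/1767) − 10 = 4100/1357 in (≈ 3.021 in)
Initial abstraction Ia = S/5 = (4100/1357)/5 = 820/1357 ≈ 0.604 in
Since P=6.920 > Ia=0.604: effective rainfall P−Ia = 214261/33925 in
Q: (214261/33925)² ÷ (316761/33925) = 45907776121/10746116925 in (≈ 4.272 in)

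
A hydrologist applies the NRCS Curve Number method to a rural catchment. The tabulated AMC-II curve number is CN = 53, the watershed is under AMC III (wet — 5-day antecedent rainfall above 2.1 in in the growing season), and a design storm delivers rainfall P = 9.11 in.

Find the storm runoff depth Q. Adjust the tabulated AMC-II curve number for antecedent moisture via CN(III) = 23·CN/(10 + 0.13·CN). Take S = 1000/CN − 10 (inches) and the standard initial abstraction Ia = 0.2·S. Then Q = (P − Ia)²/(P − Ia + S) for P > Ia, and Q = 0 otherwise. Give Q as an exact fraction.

Q = 1033290547081/181205447100 in ≈ 5.702 in

Adjust CN=53 to AMC III: 23·53/(10 + 0.13·53) → 1219 ÷ (1689/100) = 121900/1689 ≈ 72.173
Max retention: S = 1000/(121900/1689) − 10 = 4700/1219 in (≈ 3.856 in)
Ia = 0.2·(4700/1219) = 940/1219 in ≈ 0.771 in
Since P=9.110 > Ia=0.771: effective rainfall P−Ia = 1016509/121900 in
Runoff Q = (P−Ia)²/(P−Ia+S) = (8.339)²/(8.339+3.856) = 1033290547081/181205447100 ≈ 5.702 in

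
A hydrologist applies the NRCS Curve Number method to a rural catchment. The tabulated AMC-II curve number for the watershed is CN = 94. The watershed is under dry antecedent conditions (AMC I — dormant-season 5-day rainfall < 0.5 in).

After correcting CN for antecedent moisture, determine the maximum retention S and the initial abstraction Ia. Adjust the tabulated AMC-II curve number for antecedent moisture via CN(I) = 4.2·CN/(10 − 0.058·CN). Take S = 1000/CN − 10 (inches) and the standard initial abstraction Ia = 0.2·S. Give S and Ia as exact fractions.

Adjust CN=94 to AMC I: 4.2·94/(10 − 0.058·94) → (1974/5) ÷ (1137/250) = 32900/379 ≈ 86.807
Max retention: S = 1000/(32900/379) − 10 = 500/329 in (≈ 1.520 in)
Ia = 0.2S: 0.2·1.520 = 0.304 in (exactly 100/329)

S = 500/329 in ≈ 1.520 in; Ia = 100/329 in ≈ 0.304 in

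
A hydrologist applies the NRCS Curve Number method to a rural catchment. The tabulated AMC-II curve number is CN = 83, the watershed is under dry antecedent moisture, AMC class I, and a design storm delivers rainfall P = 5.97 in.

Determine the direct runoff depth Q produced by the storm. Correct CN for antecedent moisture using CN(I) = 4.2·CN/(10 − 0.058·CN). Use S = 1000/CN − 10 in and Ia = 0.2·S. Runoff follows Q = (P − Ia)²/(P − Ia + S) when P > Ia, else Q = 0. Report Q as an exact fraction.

CN(I) from CN(II)=83: (4.2·83)/(10 − 0.058·83) = 174300/2593 ≈ 67.219
Retention S: 1000/CN − 10 with CN=67.219 → S = 8500/1743 ≈ 4.877 in
Ia = 0.2S: 0.2·4.877 = 0.975 in (exactly 1700/1743)
P − Ia = 5.970 − 0.975 = 870571/174300 ≈ 4.995 in (> 0, runoff occurs)
Q = (870571/174300)²/((870571/174300) + 8500/1743) = (757893866041/30380490000)/(1720571/174300) = 757893866041/299895525300 in ≈ 2.527 in

Q = 757893866041/299895525300 in ≈ 2.527 in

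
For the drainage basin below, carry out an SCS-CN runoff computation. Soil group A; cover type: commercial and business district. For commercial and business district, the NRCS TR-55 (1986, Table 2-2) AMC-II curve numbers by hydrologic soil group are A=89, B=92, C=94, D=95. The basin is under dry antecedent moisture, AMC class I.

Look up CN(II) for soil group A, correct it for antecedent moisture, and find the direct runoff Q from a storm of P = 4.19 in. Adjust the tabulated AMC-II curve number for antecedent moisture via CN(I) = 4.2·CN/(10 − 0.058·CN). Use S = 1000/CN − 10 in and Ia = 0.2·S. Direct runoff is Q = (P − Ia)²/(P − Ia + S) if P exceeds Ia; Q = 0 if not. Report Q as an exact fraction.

Q = 453078418321/228599445900 in ≈ 1.982 in

NRCS table: commercial and business district, soil group A → CN(II) = 89
Dry (AMC I): CN(I) = 4.2·89/(10 − 0.058·89) = (1869/5)/(2419/500) = 186900/2419 ≈ 77.263
S = 1000/(186900/2419) − 10 = 5500/1869 in ≈ 2.943 in
Ia = 0.2S: 0.2·2.943 = 0.589 in (exactly 1100/1869)
P − Ia = 4.190 − 0.589 = 673111/186900 ≈ 3.601 in (> 0, runoff occurs)
Q = (673111/186900)²/((673111/186900) + 5500/1869) = (453078418321/34931610000)/(1223111/186900) = 453078418321/228599445900 in ≈ 1.982 in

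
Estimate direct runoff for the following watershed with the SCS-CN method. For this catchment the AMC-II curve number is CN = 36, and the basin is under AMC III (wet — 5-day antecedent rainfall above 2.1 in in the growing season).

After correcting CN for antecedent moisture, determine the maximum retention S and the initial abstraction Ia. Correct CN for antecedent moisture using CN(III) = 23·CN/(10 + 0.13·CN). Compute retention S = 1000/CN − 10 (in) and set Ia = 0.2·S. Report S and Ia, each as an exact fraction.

CN(III) from CN(II)=36: (23·36)/(10 + 0.13·36) = 20700/367 ≈ 56.403
Max retention: S = 1000/(20700/367) − 10 = 1600/207 in (≈ 7.729 in)
Ia = 0.2·(1600/207) = 320/207 in ≈ 1.546 in

S = 1600/207 in ≈ 7.729 in; Ia = 320/207 in ≈ 1.546 in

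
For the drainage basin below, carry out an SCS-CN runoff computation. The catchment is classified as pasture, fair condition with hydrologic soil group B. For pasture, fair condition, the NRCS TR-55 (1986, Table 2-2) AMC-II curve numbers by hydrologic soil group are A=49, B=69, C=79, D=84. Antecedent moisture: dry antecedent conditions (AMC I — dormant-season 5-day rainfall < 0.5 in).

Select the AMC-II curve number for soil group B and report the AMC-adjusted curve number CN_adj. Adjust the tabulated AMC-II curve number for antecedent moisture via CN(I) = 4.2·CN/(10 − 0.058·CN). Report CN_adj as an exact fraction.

NRCS table: pasture, fair condition, soil group B → CN(II) = 69
Dry (AMC I): CN(I) = 4.2·69/(10 − 0.058·69) = (1449/5)/(2999/500) = 144900/2999 ≈ 48.316

CN_adj = 144900/2999 ≈ 48.316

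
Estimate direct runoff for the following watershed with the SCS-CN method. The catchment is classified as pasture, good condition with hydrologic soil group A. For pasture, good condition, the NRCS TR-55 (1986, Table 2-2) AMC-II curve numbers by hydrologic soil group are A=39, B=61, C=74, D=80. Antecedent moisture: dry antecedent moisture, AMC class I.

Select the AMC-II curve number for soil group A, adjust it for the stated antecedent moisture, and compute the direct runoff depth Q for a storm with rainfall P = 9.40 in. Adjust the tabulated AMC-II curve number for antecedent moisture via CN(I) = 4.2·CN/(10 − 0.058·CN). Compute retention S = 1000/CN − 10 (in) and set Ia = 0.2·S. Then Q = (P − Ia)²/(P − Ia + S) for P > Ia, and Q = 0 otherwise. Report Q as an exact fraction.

NRCS table: pasture, good condition, soil group A → CN(II) = 39
Adjust CN=39 to AMC I: 4.2·39/(10 − 0.058·39) → (819/5) ÷ (3869/500) = 81900/3869 ≈ 21.168
Max retention: S = 1000/(81900/3869) − 10 = 30500/819 in (≈ 37.241 in)
Ia = 0.2·(30500/819) = 6100/819 in ≈ 7.448 in
Excess rainfall: 9.400 − 7.448 = 1.952 in; P > Ia so Q > 0
Q: (7993/4095)² ÷ (160493/4095) = 63888049/657218835 in (≈ 0.097 in)

Q = 63888049/657218835 in ≈ 0.097 in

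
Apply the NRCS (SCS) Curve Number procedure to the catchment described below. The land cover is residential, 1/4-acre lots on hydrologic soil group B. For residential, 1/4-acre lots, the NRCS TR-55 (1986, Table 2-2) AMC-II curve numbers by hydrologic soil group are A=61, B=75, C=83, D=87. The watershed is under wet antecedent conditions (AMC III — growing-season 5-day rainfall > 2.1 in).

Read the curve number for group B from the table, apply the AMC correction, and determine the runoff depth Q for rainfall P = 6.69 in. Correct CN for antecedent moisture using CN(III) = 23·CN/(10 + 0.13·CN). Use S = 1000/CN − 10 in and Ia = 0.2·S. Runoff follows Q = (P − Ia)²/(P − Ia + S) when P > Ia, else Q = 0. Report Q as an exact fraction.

NRCS table: residential, 1/4-acre lots, soil group B → CN(II) = 75
Adjust CN=75 to AMC III: 23·75/(10 + 0.13·75) → 1725 ÷ (79/4) = 6900/79 ≈ 87.342
Retention S: 1000/CN − 10 with CN=87.342 → S = 100/69 ≈ 1.449 in
Initial abstraction Ia = S/5 = (100/69)/5 = 20/69 ≈ 0.290 in
Since P=6.690 > Ia=0.290: effective rainfall P−Ia = 44161/6900 in
Q = (44161/6900)²/((44161/6900) + 100/69) = (1950193921/47610000)/(54161/6900) = 1950193921/373710900 in ≈ 5.218 in

Q = 1950193921/373710900 in ≈ 5.218 in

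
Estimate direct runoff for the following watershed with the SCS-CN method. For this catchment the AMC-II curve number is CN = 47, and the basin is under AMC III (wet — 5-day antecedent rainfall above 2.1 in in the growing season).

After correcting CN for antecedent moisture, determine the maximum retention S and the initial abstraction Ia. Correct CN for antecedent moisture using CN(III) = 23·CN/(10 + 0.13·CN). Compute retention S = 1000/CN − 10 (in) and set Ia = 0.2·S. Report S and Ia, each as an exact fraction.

S = 5300/1081 in ≈ 4.903 in; Ia = 1060/1081 in ≈ 0.981 in

Adjust CN=47 to AMC III: 23·47/(10 + 0.13·47) → 1081 ÷ (1611/100) = 108100/1611 ≈ 67.101
Retention S: 1000/CN − 10 with CN=67.101 → S = 5300/1081 ≈ 4.903 in
Initial abstraction Ia = S/5 = (5300/1081)/5 = 1060/1081 ≈ 0.981 in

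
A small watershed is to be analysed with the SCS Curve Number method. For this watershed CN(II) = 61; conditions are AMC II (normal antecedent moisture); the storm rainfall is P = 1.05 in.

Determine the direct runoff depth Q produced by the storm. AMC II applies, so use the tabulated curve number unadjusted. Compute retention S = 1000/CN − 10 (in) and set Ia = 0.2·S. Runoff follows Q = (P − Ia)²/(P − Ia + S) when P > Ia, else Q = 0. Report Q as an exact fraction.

Average conditions: CN = 61 (no AMC adjustment).
Retention S: 1000/CN − 10 with CN=61.000 → S = 390/61 ≈ 6.393 in
Initial abstraction Ia = S/5 = (390/61)/5 = 78/61 ≈ 1.279 in
P = 1.050 ≤ Ia = 1.279 in: entire storm abstracted, Q = 0.

Q = 0 in ≈ 0.000 in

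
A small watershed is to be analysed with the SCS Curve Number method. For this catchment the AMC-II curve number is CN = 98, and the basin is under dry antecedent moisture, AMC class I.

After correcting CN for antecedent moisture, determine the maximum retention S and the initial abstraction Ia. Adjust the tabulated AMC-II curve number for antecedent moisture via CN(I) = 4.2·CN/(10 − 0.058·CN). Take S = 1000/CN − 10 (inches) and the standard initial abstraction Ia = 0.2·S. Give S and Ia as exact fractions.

Adjust CN=98 to AMC I: 4.2·98/(10 − 0.058·98) → (2058/5) ÷ (1079/250) = 102900/1079 ≈ 95.366
Retention S: 1000/CN − 10 with CN=95.366 → S = 500/1029 ≈ 0.486 in
Initial abstraction Ia = S/5 = (500/1029)/5 = 100/1029 ≈ 0.097 in

S = 500/1029 in ≈ 0.486 in; Ia = 100/1029 in ≈ 0.097 in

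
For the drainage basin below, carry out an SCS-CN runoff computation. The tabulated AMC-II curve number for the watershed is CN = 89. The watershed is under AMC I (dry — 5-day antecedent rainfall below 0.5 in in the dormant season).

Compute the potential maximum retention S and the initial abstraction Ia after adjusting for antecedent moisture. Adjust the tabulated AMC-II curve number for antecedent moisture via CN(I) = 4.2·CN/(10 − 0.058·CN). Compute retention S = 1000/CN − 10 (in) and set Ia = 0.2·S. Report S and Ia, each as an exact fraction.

S = 5500/1869 in ≈ 2.943 in; Ia = 1100/1869 in ≈ 0.589 in

Adjust CN=89 to AMC I: 4.2·89/(10 − 0.058·89) → (1869/5) ÷ (2419/500) = 186900/2419 ≈ 77.263
S = 1000/(186900/2419) − 10 = 5500/1869 in ≈ 2.943 in
Ia = 0.2·(5500/1869) = 1100/1869 in ≈ 0.589 in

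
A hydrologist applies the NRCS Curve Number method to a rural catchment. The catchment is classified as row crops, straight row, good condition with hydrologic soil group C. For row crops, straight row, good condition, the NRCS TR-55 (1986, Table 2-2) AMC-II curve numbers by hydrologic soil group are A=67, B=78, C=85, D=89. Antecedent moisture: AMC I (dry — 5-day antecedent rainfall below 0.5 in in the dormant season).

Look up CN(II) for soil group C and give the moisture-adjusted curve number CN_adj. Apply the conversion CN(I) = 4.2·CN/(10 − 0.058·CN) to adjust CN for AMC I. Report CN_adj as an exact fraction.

NRCS table: row crops, straight row, good condition, soil group C → CN(II) = 85
Adjust CN=85 to AMC I: 4.2·85/(10 − 0.058·85) → 357 ÷ (507/100) = 11900/169 ≈ 70.414

CN_adj = 11900/169 ≈ 70.414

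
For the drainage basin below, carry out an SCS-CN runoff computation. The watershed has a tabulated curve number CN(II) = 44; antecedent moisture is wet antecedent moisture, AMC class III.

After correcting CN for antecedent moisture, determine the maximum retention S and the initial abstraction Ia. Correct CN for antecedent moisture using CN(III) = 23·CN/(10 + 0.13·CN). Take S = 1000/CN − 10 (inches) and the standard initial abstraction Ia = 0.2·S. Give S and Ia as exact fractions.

S = 1400/253 in ≈ 5.534 in; Ia = 280/253 in ≈ 1.107 in

Wet (AMC III): CN(III) = 23·44/(10 + 0.13·44) = 1012/(393/25) = 25300/393 ≈ 64.377
S = 1000/(25300/393) − 10 = 1400/253 in ≈ 5.534 in
Ia = 0.2·(1400/253) = 280/253 in ≈ 1.107 in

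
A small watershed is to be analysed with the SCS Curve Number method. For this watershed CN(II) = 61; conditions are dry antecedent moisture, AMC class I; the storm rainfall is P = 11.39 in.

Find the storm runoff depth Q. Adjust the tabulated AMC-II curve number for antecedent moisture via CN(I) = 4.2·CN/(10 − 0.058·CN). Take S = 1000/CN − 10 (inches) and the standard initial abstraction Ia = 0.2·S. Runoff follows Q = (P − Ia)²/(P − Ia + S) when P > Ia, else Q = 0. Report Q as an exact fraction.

Q = 126987460609/42971273100 in ≈ 2.955 in

Adjust CN=61 to AMC I: 4.2·61/(10 − 0.058·61) → (1281/5) ÷ (3231/500) = 42700/1077 ≈ 39.647
Max retention: S = 1000/(42700/1077) − 10 = 6500/427 in (≈ 15.222 in)
Ia = 0.2·(6500/427) = 1300/427 in ≈ 3.044 in
Excess rainfall: 11.390 − 3.044 = 8.346 in; P > Ia so Q > 0
Q = (356353/42700)²/((356353/42700) + 6500/427) = (126987460609/1823290000)/(1006353/42700) = 126987460609/42971273100 in ≈ 2.955 in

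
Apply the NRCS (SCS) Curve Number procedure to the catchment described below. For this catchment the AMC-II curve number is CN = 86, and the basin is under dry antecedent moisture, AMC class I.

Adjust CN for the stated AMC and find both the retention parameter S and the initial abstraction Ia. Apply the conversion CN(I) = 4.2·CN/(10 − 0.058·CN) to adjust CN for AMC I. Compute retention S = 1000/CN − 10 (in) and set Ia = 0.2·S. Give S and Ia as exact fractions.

Dry (AMC I): CN(I) = 4.2·86/(10 − 0.058·86) = (1806/5)/(1253/250) = 12900/179 ≈ 72.067
Retention S: 1000/CN − 10 with CN=72.067 → S = 500/129 ≈ 3.876 in
Ia = 0.2S: 0.2·3.876 = 0.775 in (exactly 100/129)

S = 500/129 in ≈ 3.876 in; Ia = 100/129 in ≈ 0.775 in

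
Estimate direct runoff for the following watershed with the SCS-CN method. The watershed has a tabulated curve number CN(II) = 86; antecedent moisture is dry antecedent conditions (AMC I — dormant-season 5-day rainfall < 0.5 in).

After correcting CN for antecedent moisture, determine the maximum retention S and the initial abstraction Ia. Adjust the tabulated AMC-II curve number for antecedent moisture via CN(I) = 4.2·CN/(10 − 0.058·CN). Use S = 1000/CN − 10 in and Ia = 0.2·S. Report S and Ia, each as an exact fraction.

S = 500/129 in ≈ 3.876 in; Ia = 100/129 in ≈ 0.775 in

Dry (AMC I): CN(I) = 4.2·86/(10 − 0.058·86) = (1806/5)/(1253/250) = 12900/179 ≈ 72.067
S = 1000/(12900/179) − 10 = 500/129 in ≈ 3.876 in
Ia = 0.2·(500/129) = 100/129 in ≈ 0.775 in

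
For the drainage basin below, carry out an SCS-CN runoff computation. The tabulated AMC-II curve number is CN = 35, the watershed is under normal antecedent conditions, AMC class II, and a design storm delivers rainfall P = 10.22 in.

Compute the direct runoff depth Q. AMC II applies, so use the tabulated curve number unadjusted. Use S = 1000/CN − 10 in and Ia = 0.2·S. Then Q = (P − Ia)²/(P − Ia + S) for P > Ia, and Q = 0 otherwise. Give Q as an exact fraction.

AMC II — tabulated CN = 35 applies directly.
Max retention: S = 1000/35 − 10 = 130/7 in (≈ 18.571 in)
Ia = 0.2·(130/7) = 26/7 in ≈ 3.714 in
P − Ia = 10.220 − 3.714 = 2277/350 ≈ 6.506 in (> 0, runoff occurs)
Q: (2277/350)² ÷ (8777/350) = 5184729/3071950 in (≈ 1.688 in)

Q = 5184729/3071950 in ≈ 1.688 in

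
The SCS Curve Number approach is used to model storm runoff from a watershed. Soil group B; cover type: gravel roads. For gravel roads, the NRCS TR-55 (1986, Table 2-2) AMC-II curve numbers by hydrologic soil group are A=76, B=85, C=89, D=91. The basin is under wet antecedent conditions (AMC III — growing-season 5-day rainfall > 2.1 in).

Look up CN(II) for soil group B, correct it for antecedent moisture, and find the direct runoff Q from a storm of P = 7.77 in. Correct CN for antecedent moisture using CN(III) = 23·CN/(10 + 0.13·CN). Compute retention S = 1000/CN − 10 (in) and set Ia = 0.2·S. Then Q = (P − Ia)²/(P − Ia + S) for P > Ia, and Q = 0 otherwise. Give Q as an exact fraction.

NRCS table: gravel roads, soil group B → CN(II) = 85
Wet (AMC III): CN(III) = 23·85/(10 + 0.13·85) = 1955/(421/20) = 39100/421 ≈ 92.874
Retention S: 1000/CN − 10 with CN=92.874 → S = 300/391 ≈ 0.767 in
Initial abstraction Ia = S/5 = (300/391)/5 = 60/391 ≈ 0.153 in
P − Ia = 7.770 − 0.153 = 297807/39100 ≈ 7.617 in (> 0, runoff occurs)
Q: (297807/39100)² ÷ (327807/39100) = 9854334361/1424139300 in (≈ 6.920 in)

Q = 9854334361/1424139300 in ≈ 6.920 in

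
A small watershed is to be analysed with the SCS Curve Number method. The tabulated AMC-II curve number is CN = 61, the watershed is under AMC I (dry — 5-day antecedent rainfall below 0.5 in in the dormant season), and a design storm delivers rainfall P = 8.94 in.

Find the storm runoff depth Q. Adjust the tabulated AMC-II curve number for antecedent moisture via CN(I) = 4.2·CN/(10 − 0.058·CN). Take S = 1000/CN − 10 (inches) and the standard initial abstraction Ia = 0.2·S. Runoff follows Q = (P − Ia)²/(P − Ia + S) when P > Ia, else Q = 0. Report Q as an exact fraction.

Dry (AMC I): CN(I) = 4.2·61/(10 − 0.058·61) = (1281/5)/(3231/500) = 42700/1077 ≈ 39.647
Retention S: 1000/CN − 10 with CN=39.647 → S = 6500/427 ≈ 15.222 in
Ia = 0.2·(6500/427) = 1300/427 in ≈ 3.044 in
Excess rainfall: 8.940 − 3.044 = 5.896 in; P > Ia so Q > 0
Runoff Q = (P−Ia)²/(P−Ia+S) = (5.896)²/(5.896+15.222) = 15843005161/9626053150 ≈ 1.646 in

Q = 15843005161/9626053150 in ≈ 1.646 in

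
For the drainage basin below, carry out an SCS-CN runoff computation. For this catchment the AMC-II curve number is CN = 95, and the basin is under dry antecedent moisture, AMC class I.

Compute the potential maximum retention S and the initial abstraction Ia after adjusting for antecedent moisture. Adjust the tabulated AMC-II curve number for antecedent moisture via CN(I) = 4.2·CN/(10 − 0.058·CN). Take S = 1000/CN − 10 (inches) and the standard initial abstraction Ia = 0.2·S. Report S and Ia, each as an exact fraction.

S = 500/399 in ≈ 1.253 in; Ia = 100/399 in ≈ 0.251 in

CN(I) from CN(II)=95: (4.2·95)/(10 − 0.058·95) = 39900/449 ≈ 88.864
Retention S: 1000/CN − 10 with CN=88.864 → S = 500/399 ≈ 1.253 in
Initial abstraction Ia = S/5 = (500/399)/5 = 100/399 ≈ 0.251 in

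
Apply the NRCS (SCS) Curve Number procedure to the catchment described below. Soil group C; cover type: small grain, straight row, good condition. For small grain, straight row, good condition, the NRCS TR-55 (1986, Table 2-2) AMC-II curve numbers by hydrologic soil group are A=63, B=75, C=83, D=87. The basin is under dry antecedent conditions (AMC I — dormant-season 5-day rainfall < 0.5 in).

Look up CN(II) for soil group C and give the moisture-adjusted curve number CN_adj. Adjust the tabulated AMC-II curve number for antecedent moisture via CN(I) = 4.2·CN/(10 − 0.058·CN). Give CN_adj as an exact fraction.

NRCS table: small grain, straight row, good condition, soil group C → CN(II) = 83
CN(I) from CN(II)=83: (4.2·83)/(10 − 0.058·83) = 174300/2593 ≈ 67.219

CN_adj = 174300/2593 ≈ 67.219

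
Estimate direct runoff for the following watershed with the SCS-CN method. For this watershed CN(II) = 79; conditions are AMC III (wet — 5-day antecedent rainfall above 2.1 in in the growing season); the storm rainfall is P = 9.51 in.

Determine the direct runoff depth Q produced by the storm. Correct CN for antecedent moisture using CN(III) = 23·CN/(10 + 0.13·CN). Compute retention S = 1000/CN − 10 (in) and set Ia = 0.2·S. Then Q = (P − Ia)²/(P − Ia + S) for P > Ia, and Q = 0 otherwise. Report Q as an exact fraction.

CN(III) from CN(II)=79: (23·79)/(10 + 0.13·79) = 181700/2027 ≈ 89.640
Max retention: S = 1000/(181700/2027) − 10 = 2100/1817 in (≈ 1.156 in)
Ia = 0.2S: 0.2·1.156 = 0.231 in (exactly 420/1817)
Excess rainfall: 9.510 − 0.231 = 9.279 in; P > Ia so Q > 0
Q = (1685967/181700)²/((1685967/181700) + 2100/1817) = (2842484725089/33014890000)/(1895967/181700) = 315831636121/38277467100 in ≈ 8.251 in

Q = 315831636121/38277467100 in ≈ 8.251 in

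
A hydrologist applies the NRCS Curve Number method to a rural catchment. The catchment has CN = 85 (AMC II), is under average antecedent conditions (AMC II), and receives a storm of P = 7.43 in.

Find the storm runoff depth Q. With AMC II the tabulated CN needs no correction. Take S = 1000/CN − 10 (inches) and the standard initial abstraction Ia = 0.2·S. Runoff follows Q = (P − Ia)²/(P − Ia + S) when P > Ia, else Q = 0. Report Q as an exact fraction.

CN(II) = 85; AMC II needs no correction.
S = 1000/85 − 10 = 30/17 in ≈ 1.765 in
Ia = 0.2S: 0.2·1.765 = 0.353 in (exactly 6/17)
Excess rainfall: 7.430 − 0.353 = 7.077 in; P > Ia so Q > 0
Q = (12031/1700)²/((12031/1700) + 30/17) = (144744961/2890000)/(15031/1700) = 144744961/25552700 in ≈ 5.665 in

Q = 144744961/25552700 in ≈ 5.665 in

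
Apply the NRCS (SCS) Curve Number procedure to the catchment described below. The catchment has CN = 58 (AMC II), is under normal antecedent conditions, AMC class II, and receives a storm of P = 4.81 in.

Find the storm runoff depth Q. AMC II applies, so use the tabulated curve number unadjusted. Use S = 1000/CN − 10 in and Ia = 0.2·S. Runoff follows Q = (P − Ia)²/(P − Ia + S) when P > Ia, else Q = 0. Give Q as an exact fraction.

Q = 95043001/89172100 in ≈ 1.066 in

AMC II — tabulated CN = 58 applies directly.
Retention S: 1000/CN − 10 with CN=58.000 → S = 210/29 ≈ 7.241 in
Initial abstraction Ia = S/5 = (210/29)/5 = 42/29 ≈ 1.448 in
Excess rainfall: 4.810 − 1.448 = 3.362 in; P > Ia so Q > 0
Q = (9749/2900)²/((9749/2900) + 210/29) = (95043001/8410000)/(30749/2900) = 95043001/89172100 in ≈ 1.066 in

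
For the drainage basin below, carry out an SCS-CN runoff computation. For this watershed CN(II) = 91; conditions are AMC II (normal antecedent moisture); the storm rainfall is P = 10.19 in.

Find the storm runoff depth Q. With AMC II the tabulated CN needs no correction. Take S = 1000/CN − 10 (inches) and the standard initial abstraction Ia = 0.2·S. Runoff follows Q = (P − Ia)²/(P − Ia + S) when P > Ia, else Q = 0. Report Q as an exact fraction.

Q = 8268083041/909353900 in ≈ 9.092 in

CN(II) = 91; AMC II needs no correction.
Max retention: S = 1000/91 − 10 = 90/91 in (≈ 0.989 in)
Initial abstraction Ia = S/5 = (90/91)/5 = 18/91 ≈ 0.198 in
Excess rainfall: 10.190 − 0.198 = 9.992 in; P > Ia so Q > 0
Runoff Q = (P−Ia)²/(P−Ia+S) = (9.992)²/(9.992+0.989) = 8268083041/909353900 ≈ 9.092 in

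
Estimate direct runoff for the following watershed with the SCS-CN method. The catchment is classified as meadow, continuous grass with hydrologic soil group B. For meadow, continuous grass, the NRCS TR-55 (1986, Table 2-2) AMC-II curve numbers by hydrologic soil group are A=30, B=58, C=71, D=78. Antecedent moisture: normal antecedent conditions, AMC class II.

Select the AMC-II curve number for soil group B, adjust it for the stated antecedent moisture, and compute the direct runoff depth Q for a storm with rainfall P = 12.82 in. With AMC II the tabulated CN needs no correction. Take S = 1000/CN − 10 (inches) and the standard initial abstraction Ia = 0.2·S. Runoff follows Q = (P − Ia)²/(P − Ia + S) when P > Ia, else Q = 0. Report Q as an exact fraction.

Q = 271887121/39134050 in ≈ 6.948 in

NRCS table: meadow, continuous grass, soil group B → CN(II) = 58
CN(II) = 58; AMC II needs no correction.
S = 1000/58 − 10 = 210/29 in ≈ 7.241 in
Ia = 0.2S: 0.2·7.241 = 1.448 in (exactly 42/29)
Excess rainfall: 12.820 − 1.448 = 11.372 in; P > Ia so Q > 0
Runoff Q = (P−Ia)²/(P−Ia+S) = (11.372)²/(11.372+7.241) = 271887121/39134050 ≈ 6.948 in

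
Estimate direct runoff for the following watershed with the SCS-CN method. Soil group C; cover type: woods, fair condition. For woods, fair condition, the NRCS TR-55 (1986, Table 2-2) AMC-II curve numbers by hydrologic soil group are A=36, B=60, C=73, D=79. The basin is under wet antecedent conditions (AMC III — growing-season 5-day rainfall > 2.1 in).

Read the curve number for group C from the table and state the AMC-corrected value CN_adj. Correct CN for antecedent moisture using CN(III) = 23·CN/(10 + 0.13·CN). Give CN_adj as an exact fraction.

CN_adj = 167900/1949 ≈ 86.147

NRCS table: woods, fair condition, soil group C → CN(II) = 73
Adjust CN=73 to AMC III: 23·73/(10 + 0.13·73) → 1679 ÷ (1949/100) = 167900/1949 ≈ 86.147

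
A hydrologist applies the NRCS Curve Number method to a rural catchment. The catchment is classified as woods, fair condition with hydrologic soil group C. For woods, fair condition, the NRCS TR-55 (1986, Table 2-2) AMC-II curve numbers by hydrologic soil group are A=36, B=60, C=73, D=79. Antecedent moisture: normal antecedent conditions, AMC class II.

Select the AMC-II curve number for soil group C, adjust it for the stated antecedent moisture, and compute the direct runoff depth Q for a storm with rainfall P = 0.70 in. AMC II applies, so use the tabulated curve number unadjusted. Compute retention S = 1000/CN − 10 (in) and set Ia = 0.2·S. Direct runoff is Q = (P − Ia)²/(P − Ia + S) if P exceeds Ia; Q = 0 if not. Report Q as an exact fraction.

NRCS table: woods, fair condition, soil group C → CN(II) = 73
CN(II) = 73; AMC II needs no correction.
Retention S: 1000/CN − 10 with CN=73.000 → S = 270/73 ≈ 3.699 in
Ia = 0.2S: 0.2·3.699 = 0.740 in (exactly 54/73)
P = 0.700 ≤ Ia = 0.740 in: entire storm abstracted, Q = 0.

Q = 0 in ≈ 0.000 in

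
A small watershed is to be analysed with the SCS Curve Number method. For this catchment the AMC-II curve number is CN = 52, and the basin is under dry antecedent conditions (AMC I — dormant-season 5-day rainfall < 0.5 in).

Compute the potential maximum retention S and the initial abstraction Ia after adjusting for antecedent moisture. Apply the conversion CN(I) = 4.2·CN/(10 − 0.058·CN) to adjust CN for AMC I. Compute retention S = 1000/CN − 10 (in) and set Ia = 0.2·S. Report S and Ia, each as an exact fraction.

S = 2000/91 in ≈ 21.978 in; Ia = 400/91 in ≈ 4.396 in

Adjust CN=52 to AMC I: 4.2·52/(10 − 0.058·52) → (1092/5) ÷ (873/125) = 9100/291 ≈ 31.271
Max retention: S = 1000/(9100/291) − 10 = 2000/91 in (≈ 21.978 in)
Ia = 0.2·(2000/91) = 400/91 in ≈ 4.396 in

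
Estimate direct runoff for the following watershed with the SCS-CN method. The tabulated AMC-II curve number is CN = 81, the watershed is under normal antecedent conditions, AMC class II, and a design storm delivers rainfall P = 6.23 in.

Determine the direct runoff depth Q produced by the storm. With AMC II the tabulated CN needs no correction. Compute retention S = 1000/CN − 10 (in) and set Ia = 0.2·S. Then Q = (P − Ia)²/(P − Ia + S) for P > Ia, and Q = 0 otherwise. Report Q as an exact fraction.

Q = 2177435569/531870300 in ≈ 4.094 in

AMC II — tabulated CN = 81 applies directly.
Max retention: S = 1000/81 − 10 = 190/81 in (≈ 2.346 in)
Ia = 0.2S: 0.2·2.346 = 0.469 in (exactly 38/81)
Excess rainfall: 6.230 − 0.469 = 5.761 in; P > Ia so Q > 0
Runoff Q = (P−Ia)²/(P−Ia+S) = (5.761)²/(5.761+2.346) = 2177435569/531870300 ≈ 4.094 in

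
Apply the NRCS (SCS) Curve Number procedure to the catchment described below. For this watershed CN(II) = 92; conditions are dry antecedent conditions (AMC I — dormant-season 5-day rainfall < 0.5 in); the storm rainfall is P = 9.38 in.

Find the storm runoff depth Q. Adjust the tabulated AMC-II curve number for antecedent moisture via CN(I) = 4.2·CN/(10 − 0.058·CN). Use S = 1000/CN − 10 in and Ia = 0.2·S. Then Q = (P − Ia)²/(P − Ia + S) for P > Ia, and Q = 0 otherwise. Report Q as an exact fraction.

Q = 46883941729/6436627050 in ≈ 7.284 in

CN(I) from CN(II)=92: (4.2·92)/(10 − 0.058·92) = 48300/583 ≈ 82.847
Max retention: S = 1000/(48300/583) − 10 = 1000/483 in (≈ 2.070 in)
Ia = 0.2S: 0.2·2.070 = 0.414 in (exactly 200/483)
P − Ia = 9.380 − 0.414 = 216527/24150 ≈ 8.966 in (> 0, runoff occurs)
Runoff Q = (P−Ia)²/(P−Ia+S) = (8.966)²/(8.966+2.070) = 46883941729/6436627050 ≈ 7.284 in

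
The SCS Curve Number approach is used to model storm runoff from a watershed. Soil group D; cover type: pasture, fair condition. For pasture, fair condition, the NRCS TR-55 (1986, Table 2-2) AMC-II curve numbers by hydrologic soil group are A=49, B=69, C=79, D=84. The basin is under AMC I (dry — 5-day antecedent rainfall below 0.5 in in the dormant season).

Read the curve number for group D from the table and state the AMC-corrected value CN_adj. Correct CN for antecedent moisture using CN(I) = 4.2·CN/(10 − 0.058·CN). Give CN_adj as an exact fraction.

CN_adj = 44100/641 ≈ 68.799

NRCS table: pasture, fair condition, soil group D → CN(II) = 84
Adjust CN=84 to AMC I: 4.2·84/(10 − 0.058·84) → (1764/5) ÷ (641/125) = 44100/641 ≈ 68.799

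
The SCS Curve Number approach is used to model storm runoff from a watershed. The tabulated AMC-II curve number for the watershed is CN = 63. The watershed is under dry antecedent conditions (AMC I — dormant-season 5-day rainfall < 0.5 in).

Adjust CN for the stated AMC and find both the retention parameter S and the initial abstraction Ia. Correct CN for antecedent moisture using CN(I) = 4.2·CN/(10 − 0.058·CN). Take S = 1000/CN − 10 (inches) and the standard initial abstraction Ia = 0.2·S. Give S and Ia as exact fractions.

Dry (AMC I): CN(I) = 4.2·63/(10 − 0.058·63) = (1323/5)/(3173/500) = 132300/3173 ≈ 41.696
Max retention: S = 1000/(132300/3173) − 10 = 18500/1323 in (≈ 13.983 in)
Ia = 0.2S: 0.2·13.983 = 2.797 in (exactly 3700/1323)

S = 18500/1323 in ≈ 13.983 in; Ia = 3700/1323 in ≈ 2.797 in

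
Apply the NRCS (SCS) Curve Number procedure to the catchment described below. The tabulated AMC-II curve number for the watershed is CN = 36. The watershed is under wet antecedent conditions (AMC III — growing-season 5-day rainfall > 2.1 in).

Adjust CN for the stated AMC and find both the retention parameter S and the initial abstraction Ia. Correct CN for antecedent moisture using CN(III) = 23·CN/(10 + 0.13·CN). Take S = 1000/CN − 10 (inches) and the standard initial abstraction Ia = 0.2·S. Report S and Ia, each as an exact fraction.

CN(III) from CN(II)=36: (23·36)/(10 + 0.13·36) = 20700/367 ≈ 56.403
Max retention: S = 1000/(20700/367) − 10 = 1600/207 in (≈ 7.729 in)
Ia = 0.2·(1600/207) = 320/207 in ≈ 1.546 in

S = 1600/207 in ≈ 7.729 in; Ia = 320/207 in ≈ 1.546 in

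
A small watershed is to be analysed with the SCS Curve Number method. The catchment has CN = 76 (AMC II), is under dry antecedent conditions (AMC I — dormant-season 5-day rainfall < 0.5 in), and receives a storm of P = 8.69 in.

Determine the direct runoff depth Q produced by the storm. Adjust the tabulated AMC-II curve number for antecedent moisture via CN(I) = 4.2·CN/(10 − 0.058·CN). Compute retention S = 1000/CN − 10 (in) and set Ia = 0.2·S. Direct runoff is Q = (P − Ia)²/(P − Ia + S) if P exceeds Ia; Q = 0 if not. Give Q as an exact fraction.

CN(I) from CN(II)=76: (4.2·76)/(10 − 0.058·76) = 13300/233 ≈ 57.082
S = 1000/(13300/233) − 10 = 1000/133 in ≈ 7.519 in
Initial abstraction Ia = S/5 = (1000/133)/5 = 200/133 ≈ 1.504 in
Excess rainfall: 8.690 − 1.504 = 7.186 in; P > Ia so Q > 0
Runoff Q = (P−Ia)²/(P−Ia+S) = (7.186)²/(7.186+7.519) = 9134962929/2601174100 ≈ 3.512 in

Q = 9134962929/2601174100 in ≈ 3.512 in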